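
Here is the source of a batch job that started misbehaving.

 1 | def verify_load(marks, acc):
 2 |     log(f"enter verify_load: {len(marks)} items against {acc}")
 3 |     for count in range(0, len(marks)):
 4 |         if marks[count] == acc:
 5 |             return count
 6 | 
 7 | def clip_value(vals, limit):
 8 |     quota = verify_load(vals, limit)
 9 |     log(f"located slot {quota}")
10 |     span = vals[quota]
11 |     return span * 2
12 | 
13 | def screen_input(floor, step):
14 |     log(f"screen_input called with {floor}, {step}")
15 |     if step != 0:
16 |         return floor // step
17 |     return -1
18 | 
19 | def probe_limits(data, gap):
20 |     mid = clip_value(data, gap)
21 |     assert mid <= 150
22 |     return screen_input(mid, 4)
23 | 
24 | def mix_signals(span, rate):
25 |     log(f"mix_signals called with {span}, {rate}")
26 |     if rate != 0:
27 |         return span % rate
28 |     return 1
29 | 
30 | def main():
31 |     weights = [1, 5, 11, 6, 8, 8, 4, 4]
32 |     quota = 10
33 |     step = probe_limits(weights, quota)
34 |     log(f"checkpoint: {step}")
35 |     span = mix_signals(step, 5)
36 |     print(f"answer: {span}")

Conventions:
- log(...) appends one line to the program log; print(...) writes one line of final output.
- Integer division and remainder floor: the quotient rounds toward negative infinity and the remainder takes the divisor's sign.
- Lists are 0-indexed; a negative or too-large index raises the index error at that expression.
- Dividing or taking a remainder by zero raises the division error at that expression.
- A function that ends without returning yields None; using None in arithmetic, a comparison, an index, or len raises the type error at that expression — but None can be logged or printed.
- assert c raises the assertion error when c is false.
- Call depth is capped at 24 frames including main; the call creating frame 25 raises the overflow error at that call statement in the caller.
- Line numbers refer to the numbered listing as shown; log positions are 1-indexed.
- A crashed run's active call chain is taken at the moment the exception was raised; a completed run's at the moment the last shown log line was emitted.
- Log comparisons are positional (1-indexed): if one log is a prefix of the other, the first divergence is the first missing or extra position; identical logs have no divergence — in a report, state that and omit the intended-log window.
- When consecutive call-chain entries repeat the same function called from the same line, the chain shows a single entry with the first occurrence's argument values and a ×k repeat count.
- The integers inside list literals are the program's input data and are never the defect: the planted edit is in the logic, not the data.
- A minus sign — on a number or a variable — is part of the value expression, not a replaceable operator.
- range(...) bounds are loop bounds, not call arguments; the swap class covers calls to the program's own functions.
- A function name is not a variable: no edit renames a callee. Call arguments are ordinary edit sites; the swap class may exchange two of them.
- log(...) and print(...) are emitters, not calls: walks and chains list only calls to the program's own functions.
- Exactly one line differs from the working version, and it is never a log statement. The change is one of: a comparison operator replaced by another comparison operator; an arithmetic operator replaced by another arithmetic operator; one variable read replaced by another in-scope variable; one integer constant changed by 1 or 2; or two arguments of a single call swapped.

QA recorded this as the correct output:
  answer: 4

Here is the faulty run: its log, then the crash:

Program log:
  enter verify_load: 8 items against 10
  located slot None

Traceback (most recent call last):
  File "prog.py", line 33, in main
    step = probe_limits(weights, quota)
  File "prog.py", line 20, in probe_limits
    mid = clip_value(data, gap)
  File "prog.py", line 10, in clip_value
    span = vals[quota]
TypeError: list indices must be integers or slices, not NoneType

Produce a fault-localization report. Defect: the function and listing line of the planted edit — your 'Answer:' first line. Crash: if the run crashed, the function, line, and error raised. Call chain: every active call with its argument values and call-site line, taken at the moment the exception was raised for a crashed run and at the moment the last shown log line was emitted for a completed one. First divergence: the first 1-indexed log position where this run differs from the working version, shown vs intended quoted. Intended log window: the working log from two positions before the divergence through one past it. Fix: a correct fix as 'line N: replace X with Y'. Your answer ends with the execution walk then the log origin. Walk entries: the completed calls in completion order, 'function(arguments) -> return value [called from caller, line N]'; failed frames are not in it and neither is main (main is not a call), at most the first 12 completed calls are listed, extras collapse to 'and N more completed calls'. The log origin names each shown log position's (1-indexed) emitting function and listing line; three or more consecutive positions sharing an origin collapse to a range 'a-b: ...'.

Answer: the defect is in main at line 32.
The tell: At log position 1 the runs split — shown 'enter verify_load: 8 items against 10', but the working version logs 'enter verify_load: 8 items against 8'.
Crash: clip_value, line 10, TypeError.
Call chain: main -> probe_limits([1, 5, 11, 6, 8, 8, 4, 4], 10) (called at line 33) -> clip_value([1, 5, 11, 6, 8, 8, 4, 4], 10) (called at line 20).
First divergence: position 1 — shown 'enter verify_load: 8 items against 10', intended 'enter verify_load: 8 items against 8'.
Intended log window:
  1: enter verify_load: 8 items against 8
  2: located slot 4
Execution walk:
  verify_load([1, 5, 11, 6, 8, 8, 4, 4], 10) -> None  [called from clip_value, line 8]
Log line origins:
  1: from verify_load, line 2
  2: from clip_value, line 9
A correct fix: line 32: replace `10` with `8`.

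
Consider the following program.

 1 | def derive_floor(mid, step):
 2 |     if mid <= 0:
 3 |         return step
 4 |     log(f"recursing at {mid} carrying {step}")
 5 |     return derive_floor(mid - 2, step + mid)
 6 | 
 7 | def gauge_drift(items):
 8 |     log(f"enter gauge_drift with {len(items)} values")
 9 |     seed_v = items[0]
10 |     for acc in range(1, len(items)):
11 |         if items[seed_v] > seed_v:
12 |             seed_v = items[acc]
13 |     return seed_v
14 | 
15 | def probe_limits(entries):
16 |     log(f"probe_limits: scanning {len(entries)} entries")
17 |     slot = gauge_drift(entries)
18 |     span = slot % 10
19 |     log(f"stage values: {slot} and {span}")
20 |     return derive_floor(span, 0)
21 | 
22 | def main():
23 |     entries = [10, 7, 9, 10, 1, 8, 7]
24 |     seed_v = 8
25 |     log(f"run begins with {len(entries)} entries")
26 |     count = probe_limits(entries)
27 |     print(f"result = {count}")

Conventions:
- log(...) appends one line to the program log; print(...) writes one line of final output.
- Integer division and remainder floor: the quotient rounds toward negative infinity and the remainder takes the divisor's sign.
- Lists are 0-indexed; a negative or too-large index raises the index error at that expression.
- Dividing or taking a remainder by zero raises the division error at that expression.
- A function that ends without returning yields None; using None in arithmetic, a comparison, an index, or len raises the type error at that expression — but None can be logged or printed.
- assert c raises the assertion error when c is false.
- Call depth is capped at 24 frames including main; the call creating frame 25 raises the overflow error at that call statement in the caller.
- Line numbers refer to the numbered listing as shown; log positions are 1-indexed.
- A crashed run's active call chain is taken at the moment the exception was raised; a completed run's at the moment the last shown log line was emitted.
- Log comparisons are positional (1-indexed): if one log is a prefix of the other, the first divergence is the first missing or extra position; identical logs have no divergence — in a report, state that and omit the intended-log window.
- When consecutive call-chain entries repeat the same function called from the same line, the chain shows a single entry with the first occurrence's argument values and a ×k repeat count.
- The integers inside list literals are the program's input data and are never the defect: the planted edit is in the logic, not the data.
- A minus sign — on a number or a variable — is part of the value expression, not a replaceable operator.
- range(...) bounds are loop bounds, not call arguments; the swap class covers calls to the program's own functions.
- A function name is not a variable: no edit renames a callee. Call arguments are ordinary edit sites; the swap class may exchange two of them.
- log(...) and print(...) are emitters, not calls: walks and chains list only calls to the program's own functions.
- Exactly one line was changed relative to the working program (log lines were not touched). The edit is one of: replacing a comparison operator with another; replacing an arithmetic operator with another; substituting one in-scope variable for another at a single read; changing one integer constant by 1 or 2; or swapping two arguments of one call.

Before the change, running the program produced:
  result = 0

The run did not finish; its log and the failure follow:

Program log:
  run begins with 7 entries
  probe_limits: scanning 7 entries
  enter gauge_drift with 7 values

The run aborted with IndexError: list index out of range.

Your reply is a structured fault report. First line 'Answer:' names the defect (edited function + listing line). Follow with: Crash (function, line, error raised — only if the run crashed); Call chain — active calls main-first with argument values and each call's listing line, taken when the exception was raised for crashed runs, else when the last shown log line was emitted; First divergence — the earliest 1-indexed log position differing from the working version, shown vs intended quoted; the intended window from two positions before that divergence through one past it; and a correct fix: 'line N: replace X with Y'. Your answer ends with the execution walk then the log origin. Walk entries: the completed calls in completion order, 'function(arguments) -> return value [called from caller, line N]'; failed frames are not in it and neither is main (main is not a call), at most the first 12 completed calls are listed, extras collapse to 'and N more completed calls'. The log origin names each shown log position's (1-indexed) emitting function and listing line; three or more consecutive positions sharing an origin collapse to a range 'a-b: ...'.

Answer: the defect is in gauge_drift at line 11.
Core observation: The faulty run's log stops after 3 lines; the working version's next line would be 'stage values: 10 and 0'.
Crash: gauge_drift, line 11, IndexError.
Call chain: main -> probe_limits([10, 7, 9, 10, 1, 8, 7]) (called at line 26) -> gauge_drift([10, 7, 9, 10, 1, 8, 7]) (called at line 17).
First divergence: position 4 — after 3 matching lines the faulty run goes silent; intended next line 'stage values: 10 and 0'.
Intended log window:
  2: probe_limits: scanning 7 entries
  3: enter gauge_drift with 7 values
  4: stage values: 10 and 0
Execution walk:
  (no call completed)
Log origin:
  1 — main, line 25
  2 — probe_limits, line 16
  3 — gauge_drift, line 8
A correct fix: line 11: replace `items[seed_v]` with `items[acc]`.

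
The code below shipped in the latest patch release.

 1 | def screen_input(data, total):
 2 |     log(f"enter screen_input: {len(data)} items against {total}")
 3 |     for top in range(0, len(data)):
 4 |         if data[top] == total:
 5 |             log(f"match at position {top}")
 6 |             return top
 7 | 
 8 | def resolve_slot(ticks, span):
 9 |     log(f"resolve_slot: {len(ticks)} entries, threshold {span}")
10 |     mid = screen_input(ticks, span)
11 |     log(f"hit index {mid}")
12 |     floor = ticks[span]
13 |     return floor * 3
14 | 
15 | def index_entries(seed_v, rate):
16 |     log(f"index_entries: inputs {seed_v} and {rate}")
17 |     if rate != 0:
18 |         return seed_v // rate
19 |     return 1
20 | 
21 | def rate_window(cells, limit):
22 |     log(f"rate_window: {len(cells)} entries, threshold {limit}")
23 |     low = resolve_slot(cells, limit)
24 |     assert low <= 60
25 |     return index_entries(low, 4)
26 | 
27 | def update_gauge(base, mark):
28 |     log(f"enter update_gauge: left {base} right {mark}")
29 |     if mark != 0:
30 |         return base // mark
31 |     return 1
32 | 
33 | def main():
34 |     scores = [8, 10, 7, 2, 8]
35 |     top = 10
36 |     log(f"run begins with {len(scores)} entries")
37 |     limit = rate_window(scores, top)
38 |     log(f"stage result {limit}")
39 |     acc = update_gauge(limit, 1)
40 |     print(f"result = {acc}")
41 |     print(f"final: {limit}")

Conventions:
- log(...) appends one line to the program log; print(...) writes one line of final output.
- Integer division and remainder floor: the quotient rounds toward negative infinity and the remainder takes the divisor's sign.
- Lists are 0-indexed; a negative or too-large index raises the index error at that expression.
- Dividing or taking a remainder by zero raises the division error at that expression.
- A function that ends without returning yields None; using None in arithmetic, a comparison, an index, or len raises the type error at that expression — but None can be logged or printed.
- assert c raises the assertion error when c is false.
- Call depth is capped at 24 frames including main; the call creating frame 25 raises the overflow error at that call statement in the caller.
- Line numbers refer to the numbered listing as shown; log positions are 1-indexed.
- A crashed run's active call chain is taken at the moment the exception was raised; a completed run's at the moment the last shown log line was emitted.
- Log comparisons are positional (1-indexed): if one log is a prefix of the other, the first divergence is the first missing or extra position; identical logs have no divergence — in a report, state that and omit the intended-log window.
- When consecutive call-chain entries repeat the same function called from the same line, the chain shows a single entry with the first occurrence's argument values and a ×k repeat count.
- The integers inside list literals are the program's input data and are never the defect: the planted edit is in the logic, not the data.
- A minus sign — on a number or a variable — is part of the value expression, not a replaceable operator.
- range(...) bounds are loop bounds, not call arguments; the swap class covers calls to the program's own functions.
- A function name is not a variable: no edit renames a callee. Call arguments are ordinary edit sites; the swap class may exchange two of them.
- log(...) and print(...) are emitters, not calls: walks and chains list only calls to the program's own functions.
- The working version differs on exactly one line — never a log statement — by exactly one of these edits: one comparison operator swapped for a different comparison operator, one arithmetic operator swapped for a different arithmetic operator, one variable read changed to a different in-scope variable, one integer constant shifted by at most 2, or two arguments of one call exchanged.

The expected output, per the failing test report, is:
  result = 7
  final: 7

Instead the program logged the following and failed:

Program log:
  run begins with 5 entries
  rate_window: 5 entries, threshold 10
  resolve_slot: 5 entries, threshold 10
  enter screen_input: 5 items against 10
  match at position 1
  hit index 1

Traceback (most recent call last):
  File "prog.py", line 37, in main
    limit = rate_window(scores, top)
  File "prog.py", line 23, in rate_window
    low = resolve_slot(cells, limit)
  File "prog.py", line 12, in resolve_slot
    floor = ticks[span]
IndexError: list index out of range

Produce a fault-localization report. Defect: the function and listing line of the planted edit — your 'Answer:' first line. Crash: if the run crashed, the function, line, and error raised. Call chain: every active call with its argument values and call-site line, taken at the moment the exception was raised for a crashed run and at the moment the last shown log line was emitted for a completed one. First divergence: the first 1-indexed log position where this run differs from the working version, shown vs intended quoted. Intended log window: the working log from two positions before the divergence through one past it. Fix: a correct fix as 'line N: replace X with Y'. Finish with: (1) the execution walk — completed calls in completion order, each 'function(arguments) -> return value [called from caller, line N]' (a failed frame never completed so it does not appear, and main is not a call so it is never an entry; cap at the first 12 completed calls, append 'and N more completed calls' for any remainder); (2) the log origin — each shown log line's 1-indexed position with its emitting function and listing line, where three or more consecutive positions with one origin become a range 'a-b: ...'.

Answer: the defect is in resolve_slot at line 12.
Key fact: After 6 matching log lines the faulty run goes silent, while the working version continues with 'index_entries: inputs 30 and 4'.
Crash: resolve_slot, line 12, IndexError.
Call chain: main -> rate_window([8, 10, 7, 2, 8], 10) (called at line 37) -> resolve_slot([8, 10, 7, 2, 8], 10) (called at line 23).
First divergence: position 7 — the faulty run's log ends after 6 lines; the working version continues with 'index_entries: inputs 30 and 4'.
Intended log window:
  5: match at position 1
  6: hit index 1
  7: index_entries: inputs 30 and 4
  8: stage result 7
Execution walk:
  screen_input([8, 10, 7, 2, 8], 10) -> 1  [called from resolve_slot, line 10]
Log origin:
  1: emitted by main (line 36)
  2: emitted by rate_window (line 22)
  3: emitted by resolve_slot (line 9)
  4: emitted by screen_input (line 2)
  5: emitted by screen_input (line 5)
  6: emitted by resolve_slot (line 11)
A correct fix: line 12: replace `span` with `mid`.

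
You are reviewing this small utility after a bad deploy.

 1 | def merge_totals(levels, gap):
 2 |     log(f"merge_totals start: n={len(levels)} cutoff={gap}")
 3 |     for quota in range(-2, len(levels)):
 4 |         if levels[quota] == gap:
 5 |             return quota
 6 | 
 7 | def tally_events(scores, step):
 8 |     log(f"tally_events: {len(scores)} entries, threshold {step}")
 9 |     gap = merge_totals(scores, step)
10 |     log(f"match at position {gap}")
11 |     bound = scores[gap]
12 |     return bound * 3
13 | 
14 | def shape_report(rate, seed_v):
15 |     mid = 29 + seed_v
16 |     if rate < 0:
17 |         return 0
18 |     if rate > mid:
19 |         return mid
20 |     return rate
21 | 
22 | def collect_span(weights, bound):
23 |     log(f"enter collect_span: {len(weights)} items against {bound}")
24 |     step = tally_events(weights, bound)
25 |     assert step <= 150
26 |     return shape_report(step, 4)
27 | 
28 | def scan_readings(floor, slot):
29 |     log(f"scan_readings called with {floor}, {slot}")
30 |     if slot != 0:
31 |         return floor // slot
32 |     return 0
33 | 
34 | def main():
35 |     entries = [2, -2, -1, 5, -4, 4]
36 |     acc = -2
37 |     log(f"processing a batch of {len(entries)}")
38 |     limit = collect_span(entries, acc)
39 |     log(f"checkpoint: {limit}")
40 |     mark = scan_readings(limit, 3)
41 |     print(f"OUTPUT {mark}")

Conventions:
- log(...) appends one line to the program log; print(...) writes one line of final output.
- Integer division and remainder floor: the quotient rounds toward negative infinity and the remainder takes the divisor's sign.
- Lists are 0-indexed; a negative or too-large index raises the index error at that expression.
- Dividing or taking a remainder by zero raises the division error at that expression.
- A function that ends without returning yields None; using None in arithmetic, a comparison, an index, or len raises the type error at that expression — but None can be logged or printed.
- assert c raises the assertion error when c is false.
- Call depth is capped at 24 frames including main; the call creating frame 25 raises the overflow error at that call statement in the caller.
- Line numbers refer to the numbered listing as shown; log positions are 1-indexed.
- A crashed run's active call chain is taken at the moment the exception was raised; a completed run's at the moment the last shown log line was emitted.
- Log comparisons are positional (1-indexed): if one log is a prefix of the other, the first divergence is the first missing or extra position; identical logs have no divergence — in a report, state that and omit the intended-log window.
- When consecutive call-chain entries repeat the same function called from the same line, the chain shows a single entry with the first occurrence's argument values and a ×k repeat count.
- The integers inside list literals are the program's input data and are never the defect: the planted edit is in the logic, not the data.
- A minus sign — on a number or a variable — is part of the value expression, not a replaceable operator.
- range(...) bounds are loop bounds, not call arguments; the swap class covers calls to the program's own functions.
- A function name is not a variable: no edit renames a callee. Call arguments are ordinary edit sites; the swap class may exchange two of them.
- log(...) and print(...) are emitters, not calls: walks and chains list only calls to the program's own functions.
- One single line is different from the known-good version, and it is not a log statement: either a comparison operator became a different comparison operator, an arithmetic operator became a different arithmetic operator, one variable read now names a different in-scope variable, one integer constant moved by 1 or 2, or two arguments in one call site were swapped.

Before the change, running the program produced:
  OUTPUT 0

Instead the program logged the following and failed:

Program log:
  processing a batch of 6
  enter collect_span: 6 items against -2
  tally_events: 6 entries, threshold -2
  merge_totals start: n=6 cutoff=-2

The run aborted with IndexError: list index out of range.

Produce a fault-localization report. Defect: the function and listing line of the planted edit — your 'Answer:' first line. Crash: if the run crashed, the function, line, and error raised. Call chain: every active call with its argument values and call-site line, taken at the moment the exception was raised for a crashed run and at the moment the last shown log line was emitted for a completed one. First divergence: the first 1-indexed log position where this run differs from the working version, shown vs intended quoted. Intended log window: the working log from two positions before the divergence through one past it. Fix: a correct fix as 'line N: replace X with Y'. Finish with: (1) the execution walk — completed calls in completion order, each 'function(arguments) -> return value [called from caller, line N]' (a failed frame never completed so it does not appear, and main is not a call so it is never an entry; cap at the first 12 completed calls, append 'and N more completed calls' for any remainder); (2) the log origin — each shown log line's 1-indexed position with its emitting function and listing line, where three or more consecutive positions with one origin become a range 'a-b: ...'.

Answer: the defect is in merge_totals at line 3.
The tell: The faulty run's log stops after 4 lines; the working version's next line would be 'match at position 1'.
Crash: merge_totals, line 4, IndexError.
Call chain: main -> collect_span([2, -2, -1, 5, -4, 4], -2) (called at line 38) -> tally_events([2, -2, -1, 5, -4, 4], -2) (called at line 24) -> merge_totals([2, -2, -1, 5, -4, 4], -2) (called at line 9).
First divergence: position 5 — the faulty run's log ends after 4 lines; the working version continues with 'match at position 1'.
Intended log window:
  3: tally_events: 6 entries, threshold -2
  4: merge_totals start: n=6 cutoff=-2
  5: match at position 1
  6: checkpoint: 0
Execution walk:
  (no call completed)
Log origin:
  1: from main, line 37
  2: from collect_span, line 23
  3: from tally_events, line 8
  4: from merge_totals, line 2
A correct fix: line 3: replace `-2` with `0`.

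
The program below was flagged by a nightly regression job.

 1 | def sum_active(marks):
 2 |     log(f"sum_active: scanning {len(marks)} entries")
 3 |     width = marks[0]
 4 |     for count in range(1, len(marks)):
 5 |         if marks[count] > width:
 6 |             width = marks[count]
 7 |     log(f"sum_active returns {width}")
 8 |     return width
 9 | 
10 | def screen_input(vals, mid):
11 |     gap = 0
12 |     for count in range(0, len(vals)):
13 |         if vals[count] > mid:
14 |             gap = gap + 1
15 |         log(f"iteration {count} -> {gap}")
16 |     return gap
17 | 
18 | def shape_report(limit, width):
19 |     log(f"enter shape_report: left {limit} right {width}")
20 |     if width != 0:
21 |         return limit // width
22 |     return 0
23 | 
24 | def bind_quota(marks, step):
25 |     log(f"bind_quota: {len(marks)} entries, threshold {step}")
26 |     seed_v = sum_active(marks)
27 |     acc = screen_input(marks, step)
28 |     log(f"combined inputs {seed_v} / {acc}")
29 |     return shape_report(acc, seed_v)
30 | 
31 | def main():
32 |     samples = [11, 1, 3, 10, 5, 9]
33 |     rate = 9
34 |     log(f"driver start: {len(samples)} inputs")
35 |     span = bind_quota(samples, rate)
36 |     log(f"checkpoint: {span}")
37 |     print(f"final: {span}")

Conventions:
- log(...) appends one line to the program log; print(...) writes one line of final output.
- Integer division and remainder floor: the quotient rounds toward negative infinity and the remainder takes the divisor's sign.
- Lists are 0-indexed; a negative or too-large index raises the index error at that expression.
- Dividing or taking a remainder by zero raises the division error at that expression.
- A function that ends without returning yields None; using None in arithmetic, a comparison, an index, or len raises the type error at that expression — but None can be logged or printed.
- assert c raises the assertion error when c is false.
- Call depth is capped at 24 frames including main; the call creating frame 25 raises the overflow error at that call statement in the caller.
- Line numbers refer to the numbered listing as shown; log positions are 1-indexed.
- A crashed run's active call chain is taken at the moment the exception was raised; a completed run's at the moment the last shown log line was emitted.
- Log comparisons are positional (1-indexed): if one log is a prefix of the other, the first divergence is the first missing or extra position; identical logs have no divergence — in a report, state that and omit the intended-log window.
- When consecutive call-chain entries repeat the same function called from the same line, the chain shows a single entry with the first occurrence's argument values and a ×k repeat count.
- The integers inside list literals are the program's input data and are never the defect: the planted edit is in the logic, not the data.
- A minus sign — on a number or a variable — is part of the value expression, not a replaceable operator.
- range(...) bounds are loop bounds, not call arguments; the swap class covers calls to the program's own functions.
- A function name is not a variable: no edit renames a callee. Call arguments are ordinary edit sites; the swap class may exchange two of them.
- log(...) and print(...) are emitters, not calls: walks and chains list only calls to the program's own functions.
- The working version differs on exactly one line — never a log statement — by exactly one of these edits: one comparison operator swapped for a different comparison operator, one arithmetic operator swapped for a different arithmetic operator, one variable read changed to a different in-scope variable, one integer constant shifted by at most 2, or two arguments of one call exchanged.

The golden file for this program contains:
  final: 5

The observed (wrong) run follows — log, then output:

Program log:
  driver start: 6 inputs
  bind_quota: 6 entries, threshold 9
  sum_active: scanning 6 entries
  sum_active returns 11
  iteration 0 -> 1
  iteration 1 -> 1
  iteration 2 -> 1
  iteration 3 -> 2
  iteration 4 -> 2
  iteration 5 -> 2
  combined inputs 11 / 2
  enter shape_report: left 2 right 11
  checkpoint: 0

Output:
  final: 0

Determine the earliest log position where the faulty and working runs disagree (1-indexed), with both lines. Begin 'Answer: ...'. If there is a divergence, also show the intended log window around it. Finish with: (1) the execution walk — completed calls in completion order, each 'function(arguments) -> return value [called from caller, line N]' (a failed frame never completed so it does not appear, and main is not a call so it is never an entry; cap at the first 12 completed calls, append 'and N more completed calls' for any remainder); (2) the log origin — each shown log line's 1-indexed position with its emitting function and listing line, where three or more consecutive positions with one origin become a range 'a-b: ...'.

Answer: at position 12 the run shows 'enter shape_report: left 2 right 11' where the working version logs 'enter shape_report: left 11 right 2'.
Intended log window:
  10: iteration 5 -> 2
  11: combined inputs 11 / 2
  12: enter shape_report: left 11 right 2
  13: checkpoint: 5
Execution walk:
  sum_active([11, 1, 3, 10, 5, 9]) -> 11  [called from bind_quota, line 26]
  screen_input([11, 1, 3, 10, 5, 9], 9) -> 2  [called from bind_quota, line 27]
  shape_report(2, 11) -> 0  [called from bind_quota, line 29]
  bind_quota([11, 1, 3, 10, 5, 9], 9) -> 0  [called from main, line 35]
Log line origins:
  1 — main, line 34
  2 — bind_quota, line 25
  3 — sum_active, line 2
  4 — sum_active, line 7
  5-10 — screen_input, line 15
  11 — bind_quota, line 28
  12 — shape_report, line 19
  13 — main, line 36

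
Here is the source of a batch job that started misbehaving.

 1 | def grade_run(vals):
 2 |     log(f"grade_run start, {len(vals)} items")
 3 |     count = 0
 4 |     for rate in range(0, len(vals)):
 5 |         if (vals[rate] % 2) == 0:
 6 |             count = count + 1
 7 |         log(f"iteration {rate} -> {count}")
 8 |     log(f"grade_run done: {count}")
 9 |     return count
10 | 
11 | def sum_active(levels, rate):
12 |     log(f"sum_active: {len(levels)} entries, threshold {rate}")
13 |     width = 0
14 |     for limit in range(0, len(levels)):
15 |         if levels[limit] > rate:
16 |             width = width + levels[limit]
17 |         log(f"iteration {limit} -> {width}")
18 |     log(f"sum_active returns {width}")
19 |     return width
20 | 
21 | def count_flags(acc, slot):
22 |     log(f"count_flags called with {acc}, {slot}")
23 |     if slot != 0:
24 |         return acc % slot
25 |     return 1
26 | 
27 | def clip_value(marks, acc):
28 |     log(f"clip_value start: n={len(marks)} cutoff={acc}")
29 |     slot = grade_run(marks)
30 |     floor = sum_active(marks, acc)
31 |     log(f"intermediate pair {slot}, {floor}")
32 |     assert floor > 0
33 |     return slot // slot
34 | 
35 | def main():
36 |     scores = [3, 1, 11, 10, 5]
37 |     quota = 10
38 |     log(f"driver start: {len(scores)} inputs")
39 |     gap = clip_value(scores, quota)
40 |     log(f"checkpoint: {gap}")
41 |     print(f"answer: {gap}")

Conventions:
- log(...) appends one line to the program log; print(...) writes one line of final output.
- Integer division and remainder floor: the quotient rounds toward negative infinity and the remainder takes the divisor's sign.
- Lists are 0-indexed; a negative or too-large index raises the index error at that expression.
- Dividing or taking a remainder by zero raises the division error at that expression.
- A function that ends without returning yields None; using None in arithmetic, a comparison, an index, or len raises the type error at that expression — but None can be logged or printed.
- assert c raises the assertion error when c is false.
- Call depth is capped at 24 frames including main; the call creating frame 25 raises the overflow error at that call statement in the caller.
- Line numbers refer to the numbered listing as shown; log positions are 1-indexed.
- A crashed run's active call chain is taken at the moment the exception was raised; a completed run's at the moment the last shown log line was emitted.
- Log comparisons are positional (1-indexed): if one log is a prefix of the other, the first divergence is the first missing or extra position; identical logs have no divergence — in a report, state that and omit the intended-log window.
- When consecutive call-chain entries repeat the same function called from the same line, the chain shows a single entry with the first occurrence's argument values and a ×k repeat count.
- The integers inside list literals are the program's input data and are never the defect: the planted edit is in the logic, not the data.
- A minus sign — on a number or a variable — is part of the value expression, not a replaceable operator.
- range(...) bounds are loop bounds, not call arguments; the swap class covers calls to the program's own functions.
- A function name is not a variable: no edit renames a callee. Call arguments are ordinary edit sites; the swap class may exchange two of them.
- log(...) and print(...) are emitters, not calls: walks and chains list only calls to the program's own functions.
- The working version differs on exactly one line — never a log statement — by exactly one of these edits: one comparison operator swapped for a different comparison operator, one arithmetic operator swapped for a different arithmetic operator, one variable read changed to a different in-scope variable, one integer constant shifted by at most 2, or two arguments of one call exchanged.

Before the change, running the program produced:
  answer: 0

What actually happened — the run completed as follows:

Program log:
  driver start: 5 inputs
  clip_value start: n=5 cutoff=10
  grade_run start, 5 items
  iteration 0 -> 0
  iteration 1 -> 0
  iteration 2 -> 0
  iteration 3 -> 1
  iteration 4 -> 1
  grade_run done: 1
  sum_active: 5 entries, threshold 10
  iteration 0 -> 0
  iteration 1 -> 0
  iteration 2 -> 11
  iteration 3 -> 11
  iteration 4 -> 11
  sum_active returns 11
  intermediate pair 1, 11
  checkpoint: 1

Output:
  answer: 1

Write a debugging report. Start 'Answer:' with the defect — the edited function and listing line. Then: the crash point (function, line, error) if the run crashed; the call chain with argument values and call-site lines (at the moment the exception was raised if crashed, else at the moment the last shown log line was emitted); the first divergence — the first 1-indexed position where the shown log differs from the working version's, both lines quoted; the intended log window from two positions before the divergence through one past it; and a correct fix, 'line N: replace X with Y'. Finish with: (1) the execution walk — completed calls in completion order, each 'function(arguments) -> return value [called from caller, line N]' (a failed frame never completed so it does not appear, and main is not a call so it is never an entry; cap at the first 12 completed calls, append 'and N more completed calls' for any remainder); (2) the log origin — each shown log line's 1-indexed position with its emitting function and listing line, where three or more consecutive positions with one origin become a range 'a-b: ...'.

Answer: the defect is in clip_value at line 33.
Key fact: Position 18 is the first bad log line: 'checkpoint: 1' should read 'checkpoint: 0'.
Call chain: main.
First divergence: at position 18 the run shows 'checkpoint: 1' where the working version logs 'checkpoint: 0'.
Intended log window:
  16: sum_active returns 11
  17: intermediate pair 1, 11
  18: checkpoint: 0
Execution walk:
  grade_run([3, 1, 11, 10, 5]) -> 1  [called from clip_value, line 29]
  sum_active([3, 1, 11, 10, 5], 10) -> 11  [called from clip_value, line 30]
  clip_value([3, 1, 11, 10, 5], 10) -> 1  [called from main, line 39]
Log line origins:
  1: emitted by main (line 38)
  2: emitted by clip_value (line 28)
  3: emitted by grade_run (line 2)
  4-8: emitted by grade_run (line 7)
  9: emitted by grade_run (line 8)
  10: emitted by sum_active (line 12)
  11-15: emitted by sum_active (line 17)
  16: emitted by sum_active (line 18)
  17: emitted by clip_value (line 31)
  18: emitted by main (line 40)
A correct fix: line 33: replace `slot // slot` with `slot // floor`.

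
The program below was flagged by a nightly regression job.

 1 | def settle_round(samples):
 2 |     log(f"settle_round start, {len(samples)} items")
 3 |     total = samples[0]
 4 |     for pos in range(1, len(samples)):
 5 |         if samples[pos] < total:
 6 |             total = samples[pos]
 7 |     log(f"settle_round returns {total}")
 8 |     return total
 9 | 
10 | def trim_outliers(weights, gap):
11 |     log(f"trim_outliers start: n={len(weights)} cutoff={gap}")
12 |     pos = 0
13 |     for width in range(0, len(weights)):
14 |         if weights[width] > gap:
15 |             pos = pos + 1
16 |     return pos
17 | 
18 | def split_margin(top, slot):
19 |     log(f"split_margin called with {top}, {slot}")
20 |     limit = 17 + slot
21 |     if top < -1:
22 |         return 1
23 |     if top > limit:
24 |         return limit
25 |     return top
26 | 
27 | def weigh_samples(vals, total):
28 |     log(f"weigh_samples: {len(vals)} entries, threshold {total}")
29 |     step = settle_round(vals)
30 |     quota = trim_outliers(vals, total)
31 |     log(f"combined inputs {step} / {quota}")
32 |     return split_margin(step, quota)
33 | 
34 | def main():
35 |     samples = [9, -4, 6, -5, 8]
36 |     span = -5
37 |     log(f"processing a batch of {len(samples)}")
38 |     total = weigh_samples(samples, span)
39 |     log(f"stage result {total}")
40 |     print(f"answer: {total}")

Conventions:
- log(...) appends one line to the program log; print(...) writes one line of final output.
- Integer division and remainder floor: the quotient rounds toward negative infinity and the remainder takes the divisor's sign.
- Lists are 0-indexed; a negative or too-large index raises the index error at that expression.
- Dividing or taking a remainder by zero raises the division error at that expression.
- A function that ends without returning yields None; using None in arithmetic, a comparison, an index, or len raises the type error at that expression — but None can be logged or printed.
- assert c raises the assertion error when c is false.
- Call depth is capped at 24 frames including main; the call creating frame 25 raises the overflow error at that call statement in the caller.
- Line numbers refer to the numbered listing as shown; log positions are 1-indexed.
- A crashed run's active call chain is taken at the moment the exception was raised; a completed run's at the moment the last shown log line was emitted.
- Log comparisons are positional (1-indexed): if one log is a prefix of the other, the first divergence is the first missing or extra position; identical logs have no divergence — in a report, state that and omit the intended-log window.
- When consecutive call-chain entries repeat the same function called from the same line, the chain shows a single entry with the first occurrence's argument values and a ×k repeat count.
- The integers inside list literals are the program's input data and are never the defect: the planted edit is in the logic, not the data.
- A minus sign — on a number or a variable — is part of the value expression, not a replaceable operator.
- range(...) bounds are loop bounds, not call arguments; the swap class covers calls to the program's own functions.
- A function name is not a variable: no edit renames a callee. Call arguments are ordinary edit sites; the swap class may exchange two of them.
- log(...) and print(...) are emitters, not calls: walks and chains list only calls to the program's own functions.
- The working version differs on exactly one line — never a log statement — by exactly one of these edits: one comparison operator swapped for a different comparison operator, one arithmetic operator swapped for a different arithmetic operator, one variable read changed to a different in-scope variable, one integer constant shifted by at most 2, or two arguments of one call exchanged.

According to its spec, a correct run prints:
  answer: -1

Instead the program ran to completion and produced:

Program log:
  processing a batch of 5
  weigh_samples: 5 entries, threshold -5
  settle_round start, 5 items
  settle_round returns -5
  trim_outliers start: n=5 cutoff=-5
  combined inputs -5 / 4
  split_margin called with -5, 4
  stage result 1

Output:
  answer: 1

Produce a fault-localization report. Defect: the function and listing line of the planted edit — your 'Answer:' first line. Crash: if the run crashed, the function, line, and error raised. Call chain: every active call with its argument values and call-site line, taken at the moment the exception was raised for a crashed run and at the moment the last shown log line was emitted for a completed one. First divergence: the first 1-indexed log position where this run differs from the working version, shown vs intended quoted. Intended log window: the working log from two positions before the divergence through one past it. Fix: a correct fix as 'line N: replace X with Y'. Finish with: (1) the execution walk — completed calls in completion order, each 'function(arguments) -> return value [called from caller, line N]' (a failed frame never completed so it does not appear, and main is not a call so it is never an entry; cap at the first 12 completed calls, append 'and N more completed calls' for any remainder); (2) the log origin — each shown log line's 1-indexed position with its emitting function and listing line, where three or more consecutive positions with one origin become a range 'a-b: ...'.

Answer: the defect is in split_margin at line 22.
Key fact: At log position 8 the runs split — shown 'stage result 1', but the working version logs 'stage result -1'.
Call chain: main.
First divergence: position 8; shown 'stage result 1' vs intended 'stage result -1'.
Intended log window:
  6: combined inputs -5 / 4
  7: split_margin called with -5, 4
  8: stage result -1
Execution walk:
  settle_round([9, -4, 6, -5, 8]) -> -5  [called from weigh_samples, line 29]
  trim_outliers([9, -4, 6, -5, 8], -5) -> 4  [called from weigh_samples, line 30]
  split_margin(-5, 4) -> 1  [called from weigh_samples, line 32]
  weigh_samples([9, -4, 6, -5, 8], -5) -> 1  [called from main, line 38]
Log origin:
  1: from main, line 37
  2: from weigh_samples, line 28
  3: from settle_round, line 2
  4: from settle_round, line 7
  5: from trim_outliers, line 11
  6: from weigh_samples, line 31
  7: from split_margin, line 19
  8: from main, line 39
A correct fix: line 22: replace `1` with `-1`.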